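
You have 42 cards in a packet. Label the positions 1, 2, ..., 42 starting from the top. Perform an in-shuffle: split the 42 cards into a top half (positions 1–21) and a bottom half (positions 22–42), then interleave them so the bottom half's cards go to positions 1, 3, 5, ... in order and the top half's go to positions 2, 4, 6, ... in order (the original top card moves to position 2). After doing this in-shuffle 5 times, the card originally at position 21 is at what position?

Track the card's position through each in-shuffle:
21 → 42 → 41 → 39 → 35 → 27

27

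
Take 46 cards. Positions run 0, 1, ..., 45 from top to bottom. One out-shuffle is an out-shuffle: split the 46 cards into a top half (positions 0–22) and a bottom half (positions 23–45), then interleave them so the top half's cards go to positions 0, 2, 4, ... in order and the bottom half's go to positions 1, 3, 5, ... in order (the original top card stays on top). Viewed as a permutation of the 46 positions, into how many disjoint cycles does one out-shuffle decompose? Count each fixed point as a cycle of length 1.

9

Trace each unvisited position around until it returns:
(0) (1 2 4 8 16 32 ... len 12) (3 6 12 24) (5 10 20 40 35 25) (7 14 28 11 22 44 ... len 12) (9 18 36 27) (15 30) (21 42 39 33) ... plus 1 more
9 cycles in total.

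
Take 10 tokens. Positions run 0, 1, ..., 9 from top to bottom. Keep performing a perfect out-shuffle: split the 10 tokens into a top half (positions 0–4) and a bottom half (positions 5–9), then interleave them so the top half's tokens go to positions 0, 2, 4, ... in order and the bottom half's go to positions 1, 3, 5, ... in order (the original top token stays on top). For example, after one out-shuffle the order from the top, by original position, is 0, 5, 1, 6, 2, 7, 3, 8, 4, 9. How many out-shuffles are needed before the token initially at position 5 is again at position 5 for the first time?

6

Follow position 5 under repeated out-shuffles:
5 → 1 → 2 → 4 → 8 → 7 → 5
It first returns after 6 out-shuffles.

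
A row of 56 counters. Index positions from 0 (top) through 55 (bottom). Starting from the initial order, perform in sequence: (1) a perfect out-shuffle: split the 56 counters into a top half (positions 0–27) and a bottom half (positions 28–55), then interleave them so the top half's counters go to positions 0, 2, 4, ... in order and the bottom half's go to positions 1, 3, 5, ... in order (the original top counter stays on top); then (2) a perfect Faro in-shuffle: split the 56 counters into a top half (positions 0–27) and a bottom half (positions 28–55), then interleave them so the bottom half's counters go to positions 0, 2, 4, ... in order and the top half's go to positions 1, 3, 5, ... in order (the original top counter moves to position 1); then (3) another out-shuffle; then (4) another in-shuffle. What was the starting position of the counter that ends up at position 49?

17

Undo the operations in reverse order, starting from position 49:
  undo op 4 (in-shuffle, from top half): 49 ← 24
  undo op 3 (out-shuffle, from top half): 24 ← 12
  undo op 2 (in-shuffle, from bottom half): 12 ← 34
  undo op 1 (out-shuffle, from top half): 34 ← 17
So the counter at position 49 came from original position 17.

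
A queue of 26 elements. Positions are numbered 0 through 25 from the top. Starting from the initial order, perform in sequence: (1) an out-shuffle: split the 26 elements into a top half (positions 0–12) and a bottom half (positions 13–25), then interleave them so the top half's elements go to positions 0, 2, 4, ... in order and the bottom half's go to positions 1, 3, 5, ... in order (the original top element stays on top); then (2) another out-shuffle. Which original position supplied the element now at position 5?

Undo the operations in reverse order, starting from position 5:
  undo op 2 (out-shuffle, from bottom half): 5 ← 15
  undo op 1 (out-shuffle, from bottom half): 15 ← 20
So the element at position 5 came from original position 20.

20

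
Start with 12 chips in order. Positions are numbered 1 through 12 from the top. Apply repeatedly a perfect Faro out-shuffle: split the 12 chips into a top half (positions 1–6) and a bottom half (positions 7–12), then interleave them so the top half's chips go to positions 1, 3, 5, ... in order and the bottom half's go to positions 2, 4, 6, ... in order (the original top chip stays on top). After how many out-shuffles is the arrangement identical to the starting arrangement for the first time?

10

The out-shuffle permutes the 12 positions with cycle lengths [1, 1, 10].
Every chip is home exactly when every cycle has completed a whole number of laps, i.e. after lcm(1, 10) = 10 out-shuffles.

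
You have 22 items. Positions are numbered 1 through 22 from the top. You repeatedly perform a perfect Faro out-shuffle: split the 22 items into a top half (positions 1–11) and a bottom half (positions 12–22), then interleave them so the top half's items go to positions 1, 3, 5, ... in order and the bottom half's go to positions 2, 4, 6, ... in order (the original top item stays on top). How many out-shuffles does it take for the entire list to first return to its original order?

The out-shuffle permutes the 22 positions with cycle lengths [1, 1, 2, 3, 3, 6, 6].
Every item is home exactly when every cycle has completed a whole number of laps, i.e. after lcm(1, 2, 3, 6) = 6 out-shuffles.

6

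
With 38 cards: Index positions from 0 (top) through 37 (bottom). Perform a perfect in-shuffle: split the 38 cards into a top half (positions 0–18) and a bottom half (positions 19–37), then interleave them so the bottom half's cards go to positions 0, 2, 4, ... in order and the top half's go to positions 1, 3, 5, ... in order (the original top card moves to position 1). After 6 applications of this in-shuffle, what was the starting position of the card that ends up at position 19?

Work backwards from position 19, undoing one in-shuffle at a time:
19 ← 9 ← 4 ← 21 ← 10 ← 24 ← 31
So the card now at position 19 started at position 31.

31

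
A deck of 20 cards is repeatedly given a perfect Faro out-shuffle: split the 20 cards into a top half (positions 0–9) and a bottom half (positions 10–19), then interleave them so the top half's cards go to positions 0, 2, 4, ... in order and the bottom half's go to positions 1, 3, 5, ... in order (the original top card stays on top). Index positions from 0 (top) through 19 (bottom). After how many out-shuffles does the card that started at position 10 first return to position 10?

18

Follow position 10 under repeated out-shuffles:
10 → 1 → 2 → 4 → 8 → 16 → 13 → 7 → 14 → 9 → 18 → 17 → 15 → 11 → 3 → 6 → 12 → 5 → 10
It first returns after 18 out-shuffles.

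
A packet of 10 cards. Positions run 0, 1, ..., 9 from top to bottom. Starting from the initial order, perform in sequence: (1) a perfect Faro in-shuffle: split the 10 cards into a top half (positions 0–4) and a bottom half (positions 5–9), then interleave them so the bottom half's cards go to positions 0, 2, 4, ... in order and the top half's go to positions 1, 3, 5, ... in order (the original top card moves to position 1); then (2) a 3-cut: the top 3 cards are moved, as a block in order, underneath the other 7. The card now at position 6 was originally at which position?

4

Undo the operations in reverse order, starting from position 6:
  undo op 2 (cut 3): 6 ← 9
  undo op 1 (in-shuffle, from top half): 9 ← 4
So the card at position 6 came from original position 4.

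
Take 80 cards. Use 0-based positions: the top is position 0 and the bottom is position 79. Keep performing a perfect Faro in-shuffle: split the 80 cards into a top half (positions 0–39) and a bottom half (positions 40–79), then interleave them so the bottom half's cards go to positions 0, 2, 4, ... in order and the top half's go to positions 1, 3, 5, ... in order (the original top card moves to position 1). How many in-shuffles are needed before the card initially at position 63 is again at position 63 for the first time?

Follow position 63 under repeated in-shuffles:
63 → 46 → 12 → 25 → 51 → 22 → 45 → 10 → ... → 63 (length 54)
It first returns after 54 in-shuffles.

54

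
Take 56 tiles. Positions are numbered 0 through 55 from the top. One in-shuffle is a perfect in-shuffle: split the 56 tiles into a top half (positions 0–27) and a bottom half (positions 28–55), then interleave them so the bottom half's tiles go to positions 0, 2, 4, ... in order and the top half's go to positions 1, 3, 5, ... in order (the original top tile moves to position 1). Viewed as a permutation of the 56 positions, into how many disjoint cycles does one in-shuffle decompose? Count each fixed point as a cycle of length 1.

4

Trace each unvisited position around until it returns:
(0 1 3 7 15 31 ... len 18) (2 5 11 23 47 38 ... len 18) (4 9 19 39 22 45 ... len 18) (18 37)
4 cycles in total.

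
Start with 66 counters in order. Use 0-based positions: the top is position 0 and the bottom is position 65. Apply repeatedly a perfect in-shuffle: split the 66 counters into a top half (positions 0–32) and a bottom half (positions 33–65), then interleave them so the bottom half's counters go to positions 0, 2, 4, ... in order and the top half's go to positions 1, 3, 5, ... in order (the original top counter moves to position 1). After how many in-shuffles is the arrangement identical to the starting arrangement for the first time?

66

The in-shuffle permutes the 66 positions with cycle lengths [66].
Every counter is home exactly when every cycle has completed a whole number of laps, i.e. after lcm(66) = 66 in-shuffles.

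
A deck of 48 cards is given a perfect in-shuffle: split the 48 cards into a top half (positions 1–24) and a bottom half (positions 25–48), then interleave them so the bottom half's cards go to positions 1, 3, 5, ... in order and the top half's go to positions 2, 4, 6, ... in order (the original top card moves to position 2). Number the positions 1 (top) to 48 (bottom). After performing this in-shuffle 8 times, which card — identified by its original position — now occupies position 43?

44

Work backwards from position 43, undoing one in-shuffle at a time:
43 ← 46 ← 23 ← 36 ← 18 ← 9 ← 29 ← 39 ← 44
So the card now at position 43 started at position 44.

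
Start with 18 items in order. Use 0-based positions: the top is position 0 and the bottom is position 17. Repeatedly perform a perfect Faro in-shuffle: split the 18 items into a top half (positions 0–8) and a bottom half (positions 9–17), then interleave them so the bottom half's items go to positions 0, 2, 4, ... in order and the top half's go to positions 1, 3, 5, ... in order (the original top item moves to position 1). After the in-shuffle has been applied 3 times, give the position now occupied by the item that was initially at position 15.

Track the item's position through each in-shuffle:
15 → 12 → 6 → 13

13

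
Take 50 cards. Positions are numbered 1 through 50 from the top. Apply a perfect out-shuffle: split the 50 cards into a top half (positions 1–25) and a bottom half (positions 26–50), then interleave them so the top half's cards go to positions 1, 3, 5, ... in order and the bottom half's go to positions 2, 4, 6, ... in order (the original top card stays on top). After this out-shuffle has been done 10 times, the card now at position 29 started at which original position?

15

Work backwards from position 29, undoing one out-shuffle at a time:
29 ← 15 ← 8 ← 29 ← 15 ← 8 ← 29 ← 15 ← 8 ← 29 ← 15
So the card now at position 29 started at position 15.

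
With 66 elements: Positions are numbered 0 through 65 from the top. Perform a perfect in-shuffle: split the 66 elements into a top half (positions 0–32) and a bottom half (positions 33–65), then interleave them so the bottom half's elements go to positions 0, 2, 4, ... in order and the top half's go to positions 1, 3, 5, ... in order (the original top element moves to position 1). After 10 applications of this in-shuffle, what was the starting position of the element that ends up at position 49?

51

Work backwards from position 49, undoing one in-shuffle at a time:
49 ← 24 ← 45 ← 22 ← 44 ← 55 ← 27 ← 13 ← 6 ← 36 ← 51
So the element now at position 49 started at position 51.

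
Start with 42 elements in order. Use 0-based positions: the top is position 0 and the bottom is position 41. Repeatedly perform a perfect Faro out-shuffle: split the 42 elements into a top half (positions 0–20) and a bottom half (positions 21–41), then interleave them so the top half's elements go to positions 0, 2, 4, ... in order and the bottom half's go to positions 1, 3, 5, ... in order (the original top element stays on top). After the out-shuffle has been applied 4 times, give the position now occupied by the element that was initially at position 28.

38

Track the element's position through each out-shuffle:
28 → 15 → 30 → 19 → 38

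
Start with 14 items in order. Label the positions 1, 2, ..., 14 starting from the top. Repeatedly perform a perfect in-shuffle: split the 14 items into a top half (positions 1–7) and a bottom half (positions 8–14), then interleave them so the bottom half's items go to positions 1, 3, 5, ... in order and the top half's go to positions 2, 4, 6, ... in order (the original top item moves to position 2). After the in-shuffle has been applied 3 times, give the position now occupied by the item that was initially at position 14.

Track the item's position through each in-shuffle:
14 → 13 → 11 → 7

7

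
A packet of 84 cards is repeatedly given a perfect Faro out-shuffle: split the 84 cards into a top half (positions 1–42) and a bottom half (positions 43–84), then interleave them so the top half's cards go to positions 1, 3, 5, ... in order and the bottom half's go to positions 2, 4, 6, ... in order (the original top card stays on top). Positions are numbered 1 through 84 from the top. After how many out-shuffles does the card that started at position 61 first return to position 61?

82

Follow position 61 under repeated out-shuffles:
61 → 38 → 75 → 66 → 48 → 12 → 23 → 45 → ... → 61 (length 82)
It first returns after 82 out-shuffles.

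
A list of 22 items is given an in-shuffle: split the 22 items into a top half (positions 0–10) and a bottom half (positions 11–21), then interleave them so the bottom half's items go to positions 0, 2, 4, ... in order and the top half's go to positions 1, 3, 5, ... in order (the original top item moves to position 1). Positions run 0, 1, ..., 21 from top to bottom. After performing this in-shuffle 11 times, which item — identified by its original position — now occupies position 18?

18

Work backwards from position 18, undoing one in-shuffle at a time:
18 ← 20 ← 21 ← 10 ← 16 ← 19 ← 9 ← 4 ← 13 ← 6 ← 14 ← 18
So the item now at position 18 started at position 18.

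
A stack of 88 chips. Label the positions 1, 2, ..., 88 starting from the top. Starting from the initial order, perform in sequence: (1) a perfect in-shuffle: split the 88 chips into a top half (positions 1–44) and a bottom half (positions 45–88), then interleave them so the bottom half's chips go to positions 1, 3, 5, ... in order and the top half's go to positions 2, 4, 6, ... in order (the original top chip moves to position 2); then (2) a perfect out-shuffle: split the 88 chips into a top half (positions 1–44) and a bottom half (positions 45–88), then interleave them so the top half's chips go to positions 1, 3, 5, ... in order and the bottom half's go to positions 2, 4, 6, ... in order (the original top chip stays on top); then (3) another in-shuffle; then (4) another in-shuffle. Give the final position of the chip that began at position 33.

87

Track the chip from position 33 forward through each operation:
  after op 1 (in-shuffle): 33 → 66
  after op 2 (out-shuffle): 66 → 44
  after op 3 (in-shuffle): 44 → 88
  after op 4 (in-shuffle): 88 → 87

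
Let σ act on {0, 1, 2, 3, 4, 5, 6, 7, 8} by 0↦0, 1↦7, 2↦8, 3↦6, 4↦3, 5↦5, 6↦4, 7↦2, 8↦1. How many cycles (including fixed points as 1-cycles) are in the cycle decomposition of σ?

4

Cycle decomposition: (0) (1 7 2 8) (3 6 4) (5).
4 cycles.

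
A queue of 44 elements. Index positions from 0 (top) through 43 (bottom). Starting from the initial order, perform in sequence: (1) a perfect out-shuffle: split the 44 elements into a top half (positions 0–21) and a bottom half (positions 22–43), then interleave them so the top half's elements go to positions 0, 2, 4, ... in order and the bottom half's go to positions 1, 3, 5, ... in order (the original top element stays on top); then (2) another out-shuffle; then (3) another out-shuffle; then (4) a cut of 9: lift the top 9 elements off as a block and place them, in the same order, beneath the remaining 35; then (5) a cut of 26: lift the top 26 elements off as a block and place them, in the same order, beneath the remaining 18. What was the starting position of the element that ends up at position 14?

Undo the operations in reverse order, starting from position 14:
  undo op 5 (cut 26): 14 ← 40
  undo op 4 (cut 9): 40 ← 5
  undo op 3 (out-shuffle, from bottom half): 5 ← 24
  undo op 2 (out-shuffle, from top half): 24 ← 12
  undo op 1 (out-shuffle, from top half): 12 ← 6
So the element at position 14 came from original position 6.

6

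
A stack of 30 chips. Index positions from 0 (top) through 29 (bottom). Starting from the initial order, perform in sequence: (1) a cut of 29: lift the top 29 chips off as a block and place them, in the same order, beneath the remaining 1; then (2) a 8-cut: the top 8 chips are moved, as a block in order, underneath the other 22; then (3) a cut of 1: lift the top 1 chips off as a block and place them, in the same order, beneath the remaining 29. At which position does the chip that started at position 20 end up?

12

Track the chip from position 20 forward through each operation:
  after op 1 (cut 29): 20 → 21
  after op 2 (cut 8): 21 → 13
  after op 3 (cut 1): 13 → 12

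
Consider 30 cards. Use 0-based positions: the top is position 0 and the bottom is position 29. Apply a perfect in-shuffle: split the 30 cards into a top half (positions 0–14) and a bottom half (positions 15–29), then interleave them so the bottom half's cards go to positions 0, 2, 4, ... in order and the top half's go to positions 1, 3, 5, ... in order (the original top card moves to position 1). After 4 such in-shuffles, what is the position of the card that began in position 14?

22

Track the card's position through each in-shuffle:
14 → 29 → 28 → 26 → 22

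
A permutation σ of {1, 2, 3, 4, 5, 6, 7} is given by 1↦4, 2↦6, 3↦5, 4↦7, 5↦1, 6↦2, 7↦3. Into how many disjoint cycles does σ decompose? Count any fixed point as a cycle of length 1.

Cycle decomposition: (1 4 7 3 5) (2 6).
2 cycles.

2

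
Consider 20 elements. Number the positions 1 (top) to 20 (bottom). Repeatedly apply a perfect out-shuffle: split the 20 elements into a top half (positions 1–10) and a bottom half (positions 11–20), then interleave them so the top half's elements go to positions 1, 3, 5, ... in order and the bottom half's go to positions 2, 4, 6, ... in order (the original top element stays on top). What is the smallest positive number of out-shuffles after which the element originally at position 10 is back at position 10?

18

Follow position 10 under repeated out-shuffles:
10 → 19 → 18 → 16 → 12 → 4 → 7 → 13 → 6 → 11 → 2 → 3 → 5 → 9 → 17 → 14 → 8 → 15 → 10
It first returns after 18 out-shuffles.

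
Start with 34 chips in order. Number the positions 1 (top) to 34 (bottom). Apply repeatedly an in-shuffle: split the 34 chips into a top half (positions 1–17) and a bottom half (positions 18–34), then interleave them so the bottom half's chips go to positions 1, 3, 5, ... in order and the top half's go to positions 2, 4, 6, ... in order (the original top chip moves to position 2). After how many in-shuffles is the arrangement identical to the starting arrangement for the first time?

12

The in-shuffle permutes the 34 positions with cycle lengths [3, 3, 4, 12, 12].
Every chip is home exactly when every cycle has completed a whole number of laps, i.e. after lcm(3, 4, 12) = 12 in-shuffles.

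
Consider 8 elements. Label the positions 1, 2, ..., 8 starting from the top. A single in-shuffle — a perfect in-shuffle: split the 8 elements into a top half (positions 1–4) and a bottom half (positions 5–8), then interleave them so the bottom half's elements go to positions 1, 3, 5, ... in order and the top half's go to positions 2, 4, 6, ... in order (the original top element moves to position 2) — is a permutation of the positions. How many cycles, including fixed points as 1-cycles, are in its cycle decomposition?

2

Trace each unvisited position around until it returns:
(1 2 4 8 7 5) (3 6)
2 cycles in total.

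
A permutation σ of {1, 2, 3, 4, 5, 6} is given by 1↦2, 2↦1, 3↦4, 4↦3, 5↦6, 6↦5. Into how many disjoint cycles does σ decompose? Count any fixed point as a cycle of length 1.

3

Cycle decomposition: (1 2) (3 4) (5 6).
3 cycles.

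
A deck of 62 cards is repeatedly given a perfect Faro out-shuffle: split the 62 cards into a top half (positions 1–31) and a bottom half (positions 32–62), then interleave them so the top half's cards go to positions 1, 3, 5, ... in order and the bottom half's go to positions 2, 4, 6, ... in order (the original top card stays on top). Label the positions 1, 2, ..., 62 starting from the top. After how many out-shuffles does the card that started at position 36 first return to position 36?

60

Follow position 36 under repeated out-shuffles:
36 → 10 → 19 → 37 → 12 → 23 → 45 → 28 → ... → 36 (length 60)
It first returns after 60 out-shuffles.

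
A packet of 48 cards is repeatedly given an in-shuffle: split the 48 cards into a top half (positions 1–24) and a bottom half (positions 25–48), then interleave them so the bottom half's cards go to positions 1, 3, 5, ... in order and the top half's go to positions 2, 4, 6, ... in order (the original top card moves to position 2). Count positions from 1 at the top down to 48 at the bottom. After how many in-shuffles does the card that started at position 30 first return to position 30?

21

Follow position 30 under repeated in-shuffles:
30 → 11 → 22 → 44 → 39 → 29 → 9 → 18 → ... → 30 (length 21)
It first returns after 21 in-shuffles.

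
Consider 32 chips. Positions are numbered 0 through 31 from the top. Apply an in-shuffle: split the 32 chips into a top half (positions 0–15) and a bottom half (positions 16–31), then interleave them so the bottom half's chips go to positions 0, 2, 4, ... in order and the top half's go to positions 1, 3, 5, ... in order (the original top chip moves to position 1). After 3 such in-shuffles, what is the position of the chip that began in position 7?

30

Track the chip's position through each in-shuffle:
7 → 15 → 31 → 30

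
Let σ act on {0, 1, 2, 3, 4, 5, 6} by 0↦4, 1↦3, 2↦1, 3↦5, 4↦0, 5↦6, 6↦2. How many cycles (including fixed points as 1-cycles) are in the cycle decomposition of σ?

2

Cycle decomposition: (0 4) (1 3 5 6 2).
2 cycles.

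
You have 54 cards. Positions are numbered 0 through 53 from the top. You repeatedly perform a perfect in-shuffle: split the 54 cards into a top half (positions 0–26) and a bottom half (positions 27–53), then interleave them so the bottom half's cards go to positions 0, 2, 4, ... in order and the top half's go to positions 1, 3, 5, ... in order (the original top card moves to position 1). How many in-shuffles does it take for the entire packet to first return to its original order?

The in-shuffle permutes the 54 positions with cycle lengths [4, 10, 20, 20].
Every card is home exactly when every cycle has completed a whole number of laps, i.e. after lcm(4, 10, 20) = 20 in-shuffles.

20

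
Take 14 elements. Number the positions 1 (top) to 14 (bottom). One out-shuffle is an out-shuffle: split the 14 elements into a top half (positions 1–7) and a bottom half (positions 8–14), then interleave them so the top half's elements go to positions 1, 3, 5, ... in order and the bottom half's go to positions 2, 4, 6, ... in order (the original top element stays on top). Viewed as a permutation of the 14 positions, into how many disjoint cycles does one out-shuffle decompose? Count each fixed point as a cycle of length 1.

Trace each unvisited position around until it returns:
(1) (2 3 5 9 4 7 ... len 12) (14)
3 cycles in total.

3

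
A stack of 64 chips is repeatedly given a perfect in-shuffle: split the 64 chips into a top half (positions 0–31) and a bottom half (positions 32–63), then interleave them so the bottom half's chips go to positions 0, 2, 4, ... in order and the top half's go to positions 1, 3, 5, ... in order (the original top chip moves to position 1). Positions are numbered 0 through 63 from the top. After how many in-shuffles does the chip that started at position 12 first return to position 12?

4

Follow position 12 under repeated in-shuffles:
12 → 25 → 51 → 38 → 12
It first returns after 4 in-shuffles.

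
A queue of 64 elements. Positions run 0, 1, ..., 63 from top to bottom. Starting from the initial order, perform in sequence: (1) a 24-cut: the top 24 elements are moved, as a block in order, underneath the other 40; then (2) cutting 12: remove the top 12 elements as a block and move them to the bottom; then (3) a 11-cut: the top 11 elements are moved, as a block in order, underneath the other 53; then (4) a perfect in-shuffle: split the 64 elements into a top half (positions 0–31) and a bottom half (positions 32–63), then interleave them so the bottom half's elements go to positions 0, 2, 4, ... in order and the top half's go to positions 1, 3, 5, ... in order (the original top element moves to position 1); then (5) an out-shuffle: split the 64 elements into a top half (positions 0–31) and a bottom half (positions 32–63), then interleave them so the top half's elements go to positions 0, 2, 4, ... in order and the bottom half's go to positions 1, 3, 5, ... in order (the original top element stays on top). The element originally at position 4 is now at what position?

23

Track the element from position 4 forward through each operation:
  after op 1 (cut 24): 4 → 44
  after op 2 (cut 12): 44 → 32
  after op 3 (cut 11): 32 → 21
  after op 4 (in-shuffle): 21 → 43
  after op 5 (out-shuffle): 43 → 23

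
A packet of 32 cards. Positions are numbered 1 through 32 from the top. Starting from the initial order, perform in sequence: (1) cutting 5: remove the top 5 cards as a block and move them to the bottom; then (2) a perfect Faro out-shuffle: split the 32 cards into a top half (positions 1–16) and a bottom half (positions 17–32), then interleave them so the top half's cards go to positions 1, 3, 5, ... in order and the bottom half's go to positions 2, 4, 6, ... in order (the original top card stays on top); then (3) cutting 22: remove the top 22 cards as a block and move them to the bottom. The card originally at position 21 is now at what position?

Track the card from position 21 forward through each operation:
  after op 1 (cut 5): 21 → 16
  after op 2 (out-shuffle): 16 → 31
  after op 3 (cut 22): 31 → 9

9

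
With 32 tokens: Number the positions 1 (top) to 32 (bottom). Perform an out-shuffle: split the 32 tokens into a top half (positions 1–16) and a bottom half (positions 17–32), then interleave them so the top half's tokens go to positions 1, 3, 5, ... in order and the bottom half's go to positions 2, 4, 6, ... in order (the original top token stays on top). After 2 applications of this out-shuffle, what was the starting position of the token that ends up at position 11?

19

Work backwards from position 11, undoing one out-shuffle at a time:
11 ← 6 ← 19
So the token now at position 11 started at position 19.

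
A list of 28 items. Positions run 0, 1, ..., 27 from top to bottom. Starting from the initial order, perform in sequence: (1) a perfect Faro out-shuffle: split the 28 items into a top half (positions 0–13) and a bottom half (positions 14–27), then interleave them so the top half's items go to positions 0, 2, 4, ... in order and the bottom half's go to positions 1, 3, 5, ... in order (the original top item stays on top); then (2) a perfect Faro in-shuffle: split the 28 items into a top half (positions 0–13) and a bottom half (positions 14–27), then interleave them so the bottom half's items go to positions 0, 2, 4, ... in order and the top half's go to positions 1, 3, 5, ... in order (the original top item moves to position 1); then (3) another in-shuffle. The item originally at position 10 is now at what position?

25

Track the item from position 10 forward through each operation:
  after op 1 (out-shuffle): 10 → 20
  after op 2 (in-shuffle): 20 → 12
  after op 3 (in-shuffle): 12 → 25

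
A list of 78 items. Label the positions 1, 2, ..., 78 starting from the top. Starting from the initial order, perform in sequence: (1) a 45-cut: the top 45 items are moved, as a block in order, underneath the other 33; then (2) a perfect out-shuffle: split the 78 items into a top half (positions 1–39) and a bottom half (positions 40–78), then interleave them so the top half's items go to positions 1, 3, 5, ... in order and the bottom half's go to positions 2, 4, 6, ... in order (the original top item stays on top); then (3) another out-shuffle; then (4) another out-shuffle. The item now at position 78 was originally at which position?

45

Undo the operations in reverse order, starting from position 78:
  undo op 4 (out-shuffle, from bottom half): 78 ← 78
  undo op 3 (out-shuffle, from bottom half): 78 ← 78
  undo op 2 (out-shuffle, from bottom half): 78 ← 78
  undo op 1 (cut 45): 78 ← 45
So the item at position 78 came from original position 45.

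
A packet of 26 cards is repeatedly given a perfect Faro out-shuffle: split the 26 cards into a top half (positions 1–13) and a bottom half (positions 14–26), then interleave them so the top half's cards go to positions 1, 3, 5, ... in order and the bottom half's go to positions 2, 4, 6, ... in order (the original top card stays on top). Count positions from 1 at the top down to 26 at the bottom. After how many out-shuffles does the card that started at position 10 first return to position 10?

20

Follow position 10 under repeated out-shuffles:
10 → 19 → 12 → 23 → 20 → 14 → 2 → 3 → 5 → 9 → 17 → 8 → 15 → 4 → 7 → 13 → 25 → 24 → 22 → 18 → 10
It first returns after 20 out-shuffles.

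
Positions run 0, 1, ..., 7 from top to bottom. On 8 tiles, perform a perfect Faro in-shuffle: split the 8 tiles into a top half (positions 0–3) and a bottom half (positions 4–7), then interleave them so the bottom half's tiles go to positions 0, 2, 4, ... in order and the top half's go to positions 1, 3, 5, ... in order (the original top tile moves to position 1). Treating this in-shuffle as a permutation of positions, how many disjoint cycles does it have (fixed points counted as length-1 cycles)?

2

Trace each unvisited position around until it returns:
(0 1 3 7 6 4) (2 5)
2 cycles in total.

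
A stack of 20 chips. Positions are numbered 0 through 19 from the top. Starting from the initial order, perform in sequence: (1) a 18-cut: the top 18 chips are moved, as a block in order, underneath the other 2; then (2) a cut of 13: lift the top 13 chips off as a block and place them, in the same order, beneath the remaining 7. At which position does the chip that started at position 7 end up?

Track the chip from position 7 forward through each operation:
  after op 1 (cut 18): 7 → 9
  after op 2 (cut 13): 9 → 16

16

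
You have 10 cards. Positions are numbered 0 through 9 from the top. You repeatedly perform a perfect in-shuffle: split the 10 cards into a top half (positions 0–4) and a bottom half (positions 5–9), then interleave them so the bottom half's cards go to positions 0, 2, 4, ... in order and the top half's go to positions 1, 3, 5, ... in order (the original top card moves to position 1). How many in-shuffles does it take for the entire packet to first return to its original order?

The in-shuffle permutes the 10 positions with cycle lengths [10].
Every card is home exactly when every cycle has completed a whole number of laps, i.e. after lcm(10) = 10 in-shuffles.

10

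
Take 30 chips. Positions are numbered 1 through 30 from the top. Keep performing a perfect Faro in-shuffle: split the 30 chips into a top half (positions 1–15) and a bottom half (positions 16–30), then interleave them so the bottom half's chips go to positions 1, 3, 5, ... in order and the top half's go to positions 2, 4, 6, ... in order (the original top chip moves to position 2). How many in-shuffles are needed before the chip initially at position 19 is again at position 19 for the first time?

Follow position 19 under repeated in-shuffles:
19 → 7 → 14 → 28 → 25 → 19
It first returns after 5 in-shuffles.

5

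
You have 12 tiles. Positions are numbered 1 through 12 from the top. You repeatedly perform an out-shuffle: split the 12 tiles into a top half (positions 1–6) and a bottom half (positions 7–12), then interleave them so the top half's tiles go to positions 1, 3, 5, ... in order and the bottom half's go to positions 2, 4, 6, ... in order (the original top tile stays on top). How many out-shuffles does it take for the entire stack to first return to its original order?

The out-shuffle permutes the 12 positions with cycle lengths [1, 1, 10].
Every tile is home exactly when every cycle has completed a whole number of laps, i.e. after lcm(1, 10) = 10 out-shuffles.

10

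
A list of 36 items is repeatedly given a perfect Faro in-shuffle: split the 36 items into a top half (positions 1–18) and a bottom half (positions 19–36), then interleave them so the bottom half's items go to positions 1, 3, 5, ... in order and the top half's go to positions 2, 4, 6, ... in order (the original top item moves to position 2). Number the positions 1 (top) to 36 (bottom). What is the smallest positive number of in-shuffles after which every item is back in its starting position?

The in-shuffle permutes the 36 positions with cycle lengths [36].
Every item is home exactly when every cycle has completed a whole number of laps, i.e. after lcm(36) = 36 in-shuffles.

36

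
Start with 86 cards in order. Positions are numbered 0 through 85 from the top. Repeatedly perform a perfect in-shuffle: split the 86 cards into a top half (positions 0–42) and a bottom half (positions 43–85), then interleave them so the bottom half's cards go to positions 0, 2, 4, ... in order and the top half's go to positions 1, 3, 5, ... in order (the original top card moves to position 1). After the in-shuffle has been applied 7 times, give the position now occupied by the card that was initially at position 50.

Track the card's position through each in-shuffle:
50 → 14 → 29 → 59 → 32 → 65 → 44 → 2

2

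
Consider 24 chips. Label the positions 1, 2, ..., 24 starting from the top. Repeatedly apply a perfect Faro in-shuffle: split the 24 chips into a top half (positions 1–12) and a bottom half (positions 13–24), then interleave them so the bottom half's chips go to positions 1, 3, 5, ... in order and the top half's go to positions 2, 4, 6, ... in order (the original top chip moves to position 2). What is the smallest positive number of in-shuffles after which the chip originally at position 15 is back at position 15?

4

Follow position 15 under repeated in-shuffles:
15 → 5 → 10 → 20 → 15
It first returns after 4 in-shuffles.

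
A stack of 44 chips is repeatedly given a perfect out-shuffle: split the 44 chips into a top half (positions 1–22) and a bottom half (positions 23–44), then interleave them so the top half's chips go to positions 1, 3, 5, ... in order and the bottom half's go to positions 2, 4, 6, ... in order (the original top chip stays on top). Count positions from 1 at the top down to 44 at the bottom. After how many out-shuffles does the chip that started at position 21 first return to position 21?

14

Follow position 21 under repeated out-shuffles:
21 → 41 → 38 → 32 → 20 → 39 → 34 → 24 → 4 → 7 → 13 → 25 → 6 → 11 → 21
It first returns after 14 out-shuffles.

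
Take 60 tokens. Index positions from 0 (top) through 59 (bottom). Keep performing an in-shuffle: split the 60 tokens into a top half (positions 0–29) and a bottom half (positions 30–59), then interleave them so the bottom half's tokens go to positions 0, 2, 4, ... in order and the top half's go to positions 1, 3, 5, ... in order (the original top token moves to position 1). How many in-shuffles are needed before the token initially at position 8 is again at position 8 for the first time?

60

Follow position 8 under repeated in-shuffles:
8 → 17 → 35 → 10 → 21 → 43 → 26 → 53 → ... → 8 (length 60)
It first returns after 60 in-shuffles.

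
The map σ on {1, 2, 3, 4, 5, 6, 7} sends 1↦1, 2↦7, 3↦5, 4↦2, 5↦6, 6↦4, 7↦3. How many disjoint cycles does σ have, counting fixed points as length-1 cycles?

2

Cycle decomposition: (1) (2 7 3 5 6 4).
2 cycles.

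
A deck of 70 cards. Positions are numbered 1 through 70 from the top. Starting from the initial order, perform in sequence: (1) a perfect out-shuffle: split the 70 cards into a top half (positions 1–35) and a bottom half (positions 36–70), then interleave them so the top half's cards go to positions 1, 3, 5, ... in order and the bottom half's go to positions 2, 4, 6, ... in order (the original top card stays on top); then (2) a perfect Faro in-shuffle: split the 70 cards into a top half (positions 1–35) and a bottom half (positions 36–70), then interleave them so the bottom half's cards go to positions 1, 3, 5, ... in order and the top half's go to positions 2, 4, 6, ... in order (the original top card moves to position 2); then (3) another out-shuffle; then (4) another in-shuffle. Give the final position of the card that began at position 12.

44

Track the card from position 12 forward through each operation:
  after op 1 (out-shuffle): 12 → 23
  after op 2 (in-shuffle): 23 → 46
  after op 3 (out-shuffle): 46 → 22
  after op 4 (in-shuffle): 22 → 44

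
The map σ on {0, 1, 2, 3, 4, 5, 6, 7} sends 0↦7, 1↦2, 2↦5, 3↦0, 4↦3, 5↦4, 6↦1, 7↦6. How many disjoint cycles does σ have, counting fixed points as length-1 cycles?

Cycle decomposition: (0 7 6 1 2 5 4 3).
1 cycle.

1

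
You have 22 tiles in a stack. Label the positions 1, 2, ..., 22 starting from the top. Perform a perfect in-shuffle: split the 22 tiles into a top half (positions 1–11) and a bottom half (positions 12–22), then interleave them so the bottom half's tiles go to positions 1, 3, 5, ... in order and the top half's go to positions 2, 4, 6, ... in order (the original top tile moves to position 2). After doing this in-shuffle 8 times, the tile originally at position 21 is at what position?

17

Track the tile's position through each in-shuffle:
21 → 19 → 15 → 7 → 14 → 5 → 10 → 20 → 17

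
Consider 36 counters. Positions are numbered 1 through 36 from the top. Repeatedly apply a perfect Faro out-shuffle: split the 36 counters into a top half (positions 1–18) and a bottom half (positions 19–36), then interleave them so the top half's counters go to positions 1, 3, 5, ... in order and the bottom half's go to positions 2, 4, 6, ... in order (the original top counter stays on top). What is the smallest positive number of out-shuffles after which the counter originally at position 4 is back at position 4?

Follow position 4 under repeated out-shuffles:
4 → 7 → 13 → 25 → 14 → 27 → 18 → 35 → 34 → 32 → 28 → 20 → 4
It first returns after 12 out-shuffles.

12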